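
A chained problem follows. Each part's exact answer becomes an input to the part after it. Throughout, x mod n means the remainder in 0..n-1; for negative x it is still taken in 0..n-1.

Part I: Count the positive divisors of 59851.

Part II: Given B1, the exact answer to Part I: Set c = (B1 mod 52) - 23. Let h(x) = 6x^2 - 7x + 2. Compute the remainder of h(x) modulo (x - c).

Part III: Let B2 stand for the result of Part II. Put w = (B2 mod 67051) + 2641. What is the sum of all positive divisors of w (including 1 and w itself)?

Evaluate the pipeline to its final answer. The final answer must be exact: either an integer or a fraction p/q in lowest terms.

Part I: 59851 = 11 * 5441; number of divisors = (1+1) * (1+1) = 4; answer 4
Part II: B1 = 4; c = -19; remainder = value at the root: 6*(-19)^2 - 7*(-19)^1 + 2 = (2166) + (133) + (2) = 2301; answer 2301
Part III: B2 = 2301; w = 4942; 4942 = 2 * 7 * 353; sigma = (1 + 2) * (1 + 7) * (1 + 353) = 3 * 8 * 354 = 8496; answer 8496

8496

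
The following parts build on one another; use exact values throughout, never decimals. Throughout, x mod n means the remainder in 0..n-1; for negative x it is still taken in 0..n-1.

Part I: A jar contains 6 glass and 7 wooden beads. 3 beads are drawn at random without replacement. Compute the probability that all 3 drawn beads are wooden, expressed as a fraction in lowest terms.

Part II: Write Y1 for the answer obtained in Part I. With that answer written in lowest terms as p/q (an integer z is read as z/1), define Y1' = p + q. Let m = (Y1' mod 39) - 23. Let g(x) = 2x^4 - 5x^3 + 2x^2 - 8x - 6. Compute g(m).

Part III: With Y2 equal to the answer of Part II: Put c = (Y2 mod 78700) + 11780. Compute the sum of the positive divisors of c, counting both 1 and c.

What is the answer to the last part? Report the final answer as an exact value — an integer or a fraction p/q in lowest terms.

Part I: total draws C(13,3) = 286; favorable C(7,3) = 35; P = 35/286; answer 35/286
Part II: Y1 = 35/286; threaded value p + q = 321; m = -14; 2*(-14)^4 - 5*(-14)^3 + 2*(-14)^2 - 8*(-14)^1 - 6 = (76832) + (13720) + (392) + (112) + (-6) = 91050; answer 91050
Part III: Y2 = 91050; c = 24130; 24130 = 2 * 5 * 19 * 127; sigma = (1 + 2) * (1 + 5) * (1 + 19) * (1 + 127) = 3 * 6 * 20 * 128 = 46080; answer 46080

46080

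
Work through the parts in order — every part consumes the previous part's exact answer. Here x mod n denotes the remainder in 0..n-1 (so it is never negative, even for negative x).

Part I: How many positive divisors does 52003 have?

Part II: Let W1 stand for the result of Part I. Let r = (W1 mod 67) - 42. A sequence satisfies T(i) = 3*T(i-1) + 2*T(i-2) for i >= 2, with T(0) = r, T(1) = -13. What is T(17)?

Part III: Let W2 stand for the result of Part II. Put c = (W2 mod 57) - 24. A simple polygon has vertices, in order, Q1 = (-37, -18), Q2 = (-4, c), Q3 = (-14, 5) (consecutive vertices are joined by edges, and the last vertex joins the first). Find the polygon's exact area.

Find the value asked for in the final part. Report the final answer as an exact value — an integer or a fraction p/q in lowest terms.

184

Part I: 52003 = 7 * 17 * 19 * 23; number of divisors = (1+1) * (1+1) * (1+1) * (1+1) = 16; answer 16
Part II: W1 = 16; r = -26; T(2) = 3*(-13) + 2*(-26) = -91; iterating: T(2)=-91, T(3)=-299, T(4)=-1079, T(5)=-3835, T(6)=-13663, T(7)=-48659, T(8)=-173303, T(9)=-617227, T(10)=-2198287, T(11)=-7829315, T(12)=-27884519, T(13)=-99312187, T(14)=-353705599, T(15)=-1259741171, T(16)=-4486634711, T(17)=-15979386475; answer -15979386475
Part III: W2 = -15979386475; c = -1; cross terms: (-37*-1 - -4*-18)=-35, (-4*5 - -14*-1)=-34, (-14*-18 - -37*5)=437; twice the area = |368| = 368; area = 184; answer 184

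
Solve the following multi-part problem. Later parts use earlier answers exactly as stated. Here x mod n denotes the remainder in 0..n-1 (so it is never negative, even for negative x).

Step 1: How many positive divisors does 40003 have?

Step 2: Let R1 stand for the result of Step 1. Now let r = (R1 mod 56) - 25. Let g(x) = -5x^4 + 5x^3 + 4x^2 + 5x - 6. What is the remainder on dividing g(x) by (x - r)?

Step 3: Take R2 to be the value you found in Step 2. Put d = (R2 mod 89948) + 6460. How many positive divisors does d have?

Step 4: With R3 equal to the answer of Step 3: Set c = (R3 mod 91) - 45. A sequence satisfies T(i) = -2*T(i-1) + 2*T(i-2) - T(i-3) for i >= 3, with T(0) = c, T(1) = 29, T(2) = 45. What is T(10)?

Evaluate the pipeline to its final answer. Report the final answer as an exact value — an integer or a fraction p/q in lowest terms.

Step 1: 40003 = 109 * 367; number of divisors = (1+1) * (1+1) = 4; answer 4
Step 2: R1 = 4; r = -21; remainder = value at the root: -5*(-21)^4 + 5*(-21)^3 + 4*(-21)^2 + 5*(-21)^1 - 6 = (-972405) + (-46305) + (1764) + (-105) + (-6) = -1017057; answer -1017057
Step 3: R2 = -1017057; d = 68779; 68779 = 109 * 631; number of divisors = (1+1) * (1+1) = 4; answer 4
Step 4: R3 = 4; c = -41; T(3) = -2*(45) + 2*(29) - 1*(-41) = 9; iterating: T(3)=9, T(4)=43, T(5)=-113, T(6)=303, T(7)=-875, T(8)=2469, T(9)=-6991, T(10)=19795; answer 19795

19795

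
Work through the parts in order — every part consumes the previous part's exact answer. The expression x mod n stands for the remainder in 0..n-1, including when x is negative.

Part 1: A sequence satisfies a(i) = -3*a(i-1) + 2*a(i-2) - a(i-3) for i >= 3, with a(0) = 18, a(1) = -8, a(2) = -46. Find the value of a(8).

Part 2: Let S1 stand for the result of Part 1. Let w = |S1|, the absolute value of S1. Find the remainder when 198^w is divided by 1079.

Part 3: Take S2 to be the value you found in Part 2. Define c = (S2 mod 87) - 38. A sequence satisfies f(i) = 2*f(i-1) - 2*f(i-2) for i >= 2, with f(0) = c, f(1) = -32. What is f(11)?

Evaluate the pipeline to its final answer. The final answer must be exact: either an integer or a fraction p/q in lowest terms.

64

Part 1: a(3) = -3*(-46) + 2*(-8) - 1*(18) = 104; iterating: a(3)=104, a(4)=-396, a(5)=1442, a(6)=-5222, a(7)=18946, a(8)=-68724; answer -68724
Part 2: S1 = -68724; w = 68724; squarings mod 1079: 198^1=198, 198^2=360, 198^4=120, 198^8=373, 198^16=1017, 198^32=607, 198^64=510, 198^128=61, 198^256=484, 198^512=113, 198^1024=900, 198^2048=750, 198^4096=341, 198^8192=828, 198^16384=419, 198^32768=763, 198^65536=588; 198^68724 = 198^4 * 198^16 * 198^32 * 198^64 * 198^1024 * 198^2048 * 198^65536 = 456 (mod 1079); answer 456
Part 3: S2 = 456; c = -17; f(2) = 2*(-32) - 2*(-17) = -30; iterating: f(2)=-30, f(3)=4, f(4)=68, f(5)=128, f(6)=120, f(7)=-16, f(8)=-272, f(9)=-512, f(10)=-480, f(11)=64; answer 64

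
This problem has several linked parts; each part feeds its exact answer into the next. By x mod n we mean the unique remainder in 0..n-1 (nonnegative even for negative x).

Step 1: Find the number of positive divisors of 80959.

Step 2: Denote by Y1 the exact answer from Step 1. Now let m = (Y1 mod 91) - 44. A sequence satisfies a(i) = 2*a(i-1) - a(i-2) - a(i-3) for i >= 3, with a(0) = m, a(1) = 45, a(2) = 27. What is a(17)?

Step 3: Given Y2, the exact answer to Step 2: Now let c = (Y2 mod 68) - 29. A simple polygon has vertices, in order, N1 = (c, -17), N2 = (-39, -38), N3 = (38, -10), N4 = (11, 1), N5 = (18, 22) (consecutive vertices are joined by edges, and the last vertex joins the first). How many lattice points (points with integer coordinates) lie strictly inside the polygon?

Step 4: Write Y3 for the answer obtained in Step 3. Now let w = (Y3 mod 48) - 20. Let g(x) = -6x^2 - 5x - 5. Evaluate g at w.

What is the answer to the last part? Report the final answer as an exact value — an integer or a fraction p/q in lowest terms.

-1084

Step 1: 80959 = 19 * 4261; number of divisors = (1+1) * (1+1) = 4; answer 4
Step 2: Y1 = 4; m = -40; a(3) = 2*(27) - 1*(45) - 1*(-40) = 49; iterating: a(3)=49, a(4)=26, a(5)=-24, a(6)=-123, a(7)=-248, a(8)=-349, a(9)=-327, a(10)=-57, a(11)=562, a(12)=1508, a(13)=2511, a(14)=2952, a(15)=1885, a(16)=-1693, a(17)=-8223; answer -8223
Step 3: Y2 = -8223; c = -24; cross terms: (-24*-38 - -39*-17)=249, (-39*-10 - 38*-38)=1834, (38*1 - 11*-10)=148, (11*22 - 18*1)=224, (18*-17 - -24*22)=222; twice the area = |2677| = 2677; area = 2677/2; boundary points = 3 + 7 + 1 + 7 + 3 = 21; strictly interior points = area - boundary/2 + 1 = 1329; answer 1329
Step 4: Y3 = 1329; w = 13; -6*(13)^2 - 5*(13)^1 - 5 = (-1014) + (-65) + (-5) = -1084; answer -1084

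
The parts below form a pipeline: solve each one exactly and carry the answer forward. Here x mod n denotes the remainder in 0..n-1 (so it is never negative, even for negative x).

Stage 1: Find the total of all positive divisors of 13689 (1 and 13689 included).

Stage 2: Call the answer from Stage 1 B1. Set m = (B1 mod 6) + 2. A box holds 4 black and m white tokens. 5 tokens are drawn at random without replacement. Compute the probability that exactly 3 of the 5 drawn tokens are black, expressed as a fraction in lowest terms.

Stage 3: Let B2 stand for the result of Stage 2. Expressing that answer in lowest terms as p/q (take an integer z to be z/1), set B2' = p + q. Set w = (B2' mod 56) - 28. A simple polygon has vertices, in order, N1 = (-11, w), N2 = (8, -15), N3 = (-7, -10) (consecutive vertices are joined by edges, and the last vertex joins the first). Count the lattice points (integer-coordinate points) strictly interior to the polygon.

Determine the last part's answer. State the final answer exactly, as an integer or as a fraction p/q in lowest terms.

55

Stage 1: 13689 = 3^4 * 13^2; sigma = (1 + 3 + 9 + 27 + 81) * (1 + 13 + 169) = 121 * 183 = 22143; answer 22143
Stage 2: B1 = 22143; m = 5; total draws C(9,5) = 126; favorable C(4,3)*C(5,2) = 40; P = 20/63; answer 20/63
Stage 3: B2 = 20/63; threaded value p + q = 83; w = -1; cross terms: (-11*-15 - 8*-1)=173, (8*-10 - -7*-15)=-185, (-7*-1 - -11*-10)=-103; twice the area = |-115| = 115; area = 115/2; boundary points = 1 + 5 + 1 = 7; strictly interior points = area - boundary/2 + 1 = 55; answer 55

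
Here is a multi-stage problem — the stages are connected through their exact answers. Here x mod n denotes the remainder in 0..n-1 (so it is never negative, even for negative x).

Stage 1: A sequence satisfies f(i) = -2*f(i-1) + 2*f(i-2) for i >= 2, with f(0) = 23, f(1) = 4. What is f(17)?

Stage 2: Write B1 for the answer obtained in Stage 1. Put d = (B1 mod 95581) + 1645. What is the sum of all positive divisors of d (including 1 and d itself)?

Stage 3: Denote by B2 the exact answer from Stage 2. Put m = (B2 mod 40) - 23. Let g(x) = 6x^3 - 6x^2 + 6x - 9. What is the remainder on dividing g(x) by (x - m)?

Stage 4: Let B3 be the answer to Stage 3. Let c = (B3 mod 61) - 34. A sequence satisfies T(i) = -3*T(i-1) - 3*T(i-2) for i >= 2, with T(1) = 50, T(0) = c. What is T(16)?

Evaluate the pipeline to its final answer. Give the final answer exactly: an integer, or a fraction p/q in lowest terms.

Stage 1: f(2) = -2*(4) + 2*(23) = 38; iterating: f(2)=38, f(3)=-68, f(4)=212, f(5)=-560, f(6)=1544, f(7)=-4208, f(8)=11504, f(9)=-31424, f(10)=85856, f(11)=-234560, f(12)=640832, f(13)=-1750784, f(14)=4783232, f(15)=-13068032, f(16)=35702528, f(17)=-97541120; answer -97541120
Stage 2: B1 = -97541120; d = 48726; 48726 = 2 * 3^2 * 2707; sigma = (1 + 2) * (1 + 3 + 9) * (1 + 2707) = 3 * 13 * 2708 = 105612; answer 105612
Stage 3: B2 = 105612; m = -11; remainder = value at the root: 6*(-11)^3 - 6*(-11)^2 + 6*(-11)^1 - 9 = (-7986) + (-726) + (-66) + (-9) = -8787; answer -8787
Stage 4: B3 = -8787; c = 24; T(2) = -3*(50) - 3*(24) = -222; iterating: T(2)=-222, T(3)=516, T(4)=-882, T(5)=1098, T(6)=-648, T(7)=-1350, T(8)=5994, T(9)=-13932, T(10)=23814, T(11)=-29646, T(12)=17496, T(13)=36450, T(14)=-161838, T(15)=376164, T(16)=-642978; answer -642978

-642978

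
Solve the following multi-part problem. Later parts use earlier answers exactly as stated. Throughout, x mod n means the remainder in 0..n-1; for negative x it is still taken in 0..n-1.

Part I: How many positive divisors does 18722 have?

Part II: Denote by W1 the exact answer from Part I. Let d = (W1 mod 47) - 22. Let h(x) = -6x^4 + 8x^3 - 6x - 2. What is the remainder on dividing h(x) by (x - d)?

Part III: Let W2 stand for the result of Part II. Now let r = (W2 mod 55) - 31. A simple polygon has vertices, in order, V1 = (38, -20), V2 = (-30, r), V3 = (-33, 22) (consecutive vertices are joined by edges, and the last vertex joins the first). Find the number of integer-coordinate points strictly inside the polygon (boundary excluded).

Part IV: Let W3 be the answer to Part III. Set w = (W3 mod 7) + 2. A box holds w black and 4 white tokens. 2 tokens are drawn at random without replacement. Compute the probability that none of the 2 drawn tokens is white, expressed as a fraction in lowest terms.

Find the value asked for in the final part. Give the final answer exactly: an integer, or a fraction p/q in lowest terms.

1/7

Part I: 18722 = 2 * 11 * 23 * 37; number of divisors = (1+1) * (1+1) * (1+1) * (1+1) = 16; answer 16
Part II: W1 = 16; d = -6; remainder = value at the root: -6*(-6)^4 + 8*(-6)^3 - 6*(-6)^1 - 2 = (-7776) + (-1728) + (36) + (-2) = -9470; answer -9470
Part III: W2 = -9470; r = 14; cross terms: (38*14 - -30*-20)=-68, (-30*22 - -33*14)=-198, (-33*-20 - 38*22)=-176; twice the area = |-442| = 442; area = 221; boundary points = 34 + 1 + 1 = 36; strictly interior points = area - boundary/2 + 1 = 204; answer 204
Part IV: W3 = 204; w = 3; total draws C(7,2) = 21; favorable C(3,2) = 3; P = 1/7; answer 1/7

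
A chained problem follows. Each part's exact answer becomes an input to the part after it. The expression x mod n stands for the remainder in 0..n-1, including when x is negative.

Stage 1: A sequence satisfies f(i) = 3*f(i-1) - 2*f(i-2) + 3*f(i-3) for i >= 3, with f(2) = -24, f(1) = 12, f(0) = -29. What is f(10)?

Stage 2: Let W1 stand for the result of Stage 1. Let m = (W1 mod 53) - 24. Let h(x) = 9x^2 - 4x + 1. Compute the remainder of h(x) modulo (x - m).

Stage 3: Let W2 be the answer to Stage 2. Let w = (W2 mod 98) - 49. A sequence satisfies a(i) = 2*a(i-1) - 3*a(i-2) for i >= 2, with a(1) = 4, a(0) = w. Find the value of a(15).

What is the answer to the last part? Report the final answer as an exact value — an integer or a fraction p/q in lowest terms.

7162

Stage 1: f(3) = 3*(-24) - 2*(12) + 3*(-29) = -183; iterating: f(3)=-183, f(4)=-465, f(5)=-1101, f(6)=-2922, f(7)=-7959, f(8)=-21336, f(9)=-56856, f(10)=-151773; answer -151773
Stage 2: W1 = -151773; m = -5; remainder = value at the root: 9*(-5)^2 - 4*(-5)^1 + 1 = (225) + (20) + (1) = 246; answer 246
Stage 3: W2 = 246; w = 1; a(2) = 2*(4) - 3*(1) = 5; iterating: a(2)=5, a(3)=-2, a(4)=-19, a(5)=-32, a(6)=-7, a(7)=82, a(8)=185, a(9)=124, a(10)=-307, a(11)=-986, a(12)=-1051, a(13)=856, a(14)=4865, a(15)=7162; answer 7162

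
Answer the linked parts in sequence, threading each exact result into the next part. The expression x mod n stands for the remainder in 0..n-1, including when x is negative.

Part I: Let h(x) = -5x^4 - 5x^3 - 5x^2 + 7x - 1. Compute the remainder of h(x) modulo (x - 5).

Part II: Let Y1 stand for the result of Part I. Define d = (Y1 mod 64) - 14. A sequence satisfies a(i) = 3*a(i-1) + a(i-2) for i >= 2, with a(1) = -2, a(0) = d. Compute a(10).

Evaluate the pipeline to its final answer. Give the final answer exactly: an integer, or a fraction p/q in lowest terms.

Part I: remainder = value at the root: -5*(5)^4 - 5*(5)^3 - 5*(5)^2 + 7*(5)^1 - 1 = (-3125) + (-625) + (-125) + (35) + (-1) = -3841; answer -3841
Part II: Y1 = -3841; d = 49; a(2) = 3*(-2) + 1*(49) = 43; iterating: a(2)=43, a(3)=127, a(4)=424, a(5)=1399, a(6)=4621, a(7)=15262, a(8)=50407, a(9)=166483, a(10)=549856; answer 549856

549856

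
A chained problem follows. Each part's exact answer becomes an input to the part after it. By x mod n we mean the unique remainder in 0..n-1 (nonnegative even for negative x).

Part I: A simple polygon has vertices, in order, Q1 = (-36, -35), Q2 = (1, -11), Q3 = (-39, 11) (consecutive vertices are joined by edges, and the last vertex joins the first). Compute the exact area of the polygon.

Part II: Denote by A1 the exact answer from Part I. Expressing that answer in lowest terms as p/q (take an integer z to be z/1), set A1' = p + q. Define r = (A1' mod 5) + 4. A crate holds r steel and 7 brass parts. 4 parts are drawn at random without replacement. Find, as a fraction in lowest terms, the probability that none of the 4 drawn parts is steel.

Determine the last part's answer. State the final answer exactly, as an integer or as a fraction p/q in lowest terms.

5/143

Part I: cross terms: (-36*-11 - 1*-35)=431, (1*11 - -39*-11)=-418, (-39*-35 - -36*11)=1761; twice the area = |1774| = 1774; area = 887; answer 887
Part II: A1 = 887; threaded value p + q = 888; r = 7; total draws C(14,4) = 1001; favorable C(7,4) = 35; P = 5/143; answer 5/143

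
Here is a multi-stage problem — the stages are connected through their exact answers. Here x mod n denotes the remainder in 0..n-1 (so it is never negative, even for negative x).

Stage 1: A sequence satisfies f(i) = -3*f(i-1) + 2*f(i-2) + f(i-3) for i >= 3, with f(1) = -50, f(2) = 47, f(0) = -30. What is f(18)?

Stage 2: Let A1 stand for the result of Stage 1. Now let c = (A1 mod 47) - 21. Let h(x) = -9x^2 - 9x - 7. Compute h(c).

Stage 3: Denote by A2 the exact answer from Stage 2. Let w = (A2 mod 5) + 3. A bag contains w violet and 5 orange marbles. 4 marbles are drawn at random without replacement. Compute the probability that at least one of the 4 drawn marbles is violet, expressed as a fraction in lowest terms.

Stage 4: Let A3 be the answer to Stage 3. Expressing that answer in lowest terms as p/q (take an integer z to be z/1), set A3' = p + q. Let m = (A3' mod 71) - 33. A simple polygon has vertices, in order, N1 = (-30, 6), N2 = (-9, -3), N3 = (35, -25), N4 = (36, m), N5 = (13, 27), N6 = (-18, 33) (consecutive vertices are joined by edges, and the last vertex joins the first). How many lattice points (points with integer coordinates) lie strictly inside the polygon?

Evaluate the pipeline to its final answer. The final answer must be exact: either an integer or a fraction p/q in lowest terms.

Stage 1: f(3) = -3*(47) + 2*(-50) + 1*(-30) = -271; iterating: f(3)=-271, f(4)=857, f(5)=-3066, f(6)=10641, f(7)=-37198, f(8)=129810, f(9)=-453185, f(10)=1581977, f(11)=-5522491, f(12)=19278242, f(13)=-67297731, f(14)=234927186, f(15)=-820098778, f(16)=2862852975, f(17)=-9993829295, f(18)=34887095057; answer 34887095057
Stage 2: A1 = 34887095057; c = -10; -9*(-10)^2 - 9*(-10)^1 - 7 = (-900) + (90) + (-7) = -817; answer -817
Stage 3: A2 = -817; w = 6; total draws C(11,4) = 330; complement C(5,4) = 5; favorable 330 - 5 = 325; P = 65/66; answer 65/66
Stage 4: A3 = 65/66; threaded value p + q = 131; m = 27; cross terms: (-30*-3 - -9*6)=144, (-9*-25 - 35*-3)=330, (35*27 - 36*-25)=1845, (36*27 - 13*27)=621, (13*33 - -18*27)=915, (-18*6 - -30*33)=882; twice the area = |4737| = 4737; area = 4737/2; boundary points = 3 + 22 + 1 + 23 + 1 + 3 = 53; strictly interior points = area - boundary/2 + 1 = 2343; answer 2343

2343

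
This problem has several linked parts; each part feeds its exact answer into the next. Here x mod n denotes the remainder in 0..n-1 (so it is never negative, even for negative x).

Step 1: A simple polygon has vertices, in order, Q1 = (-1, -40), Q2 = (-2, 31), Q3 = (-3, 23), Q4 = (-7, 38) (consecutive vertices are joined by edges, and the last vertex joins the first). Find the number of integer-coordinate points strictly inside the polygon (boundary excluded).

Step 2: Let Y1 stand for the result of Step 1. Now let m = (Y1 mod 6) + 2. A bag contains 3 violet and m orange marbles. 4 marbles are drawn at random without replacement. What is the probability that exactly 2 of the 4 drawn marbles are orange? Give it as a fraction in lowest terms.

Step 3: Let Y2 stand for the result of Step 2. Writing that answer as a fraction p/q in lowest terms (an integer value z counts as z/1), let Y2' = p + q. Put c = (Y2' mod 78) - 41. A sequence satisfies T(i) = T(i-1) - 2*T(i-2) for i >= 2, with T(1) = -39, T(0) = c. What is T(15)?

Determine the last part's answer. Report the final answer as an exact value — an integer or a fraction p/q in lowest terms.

Step 1: cross terms: (-1*31 - -2*-40)=-111, (-2*23 - -3*31)=47, (-3*38 - -7*23)=47, (-7*-40 - -1*38)=318; twice the area = |301| = 301; area = 301/2; boundary points = 1 + 1 + 1 + 6 = 9; strictly interior points = area - boundary/2 + 1 = 147; answer 147
Step 2: Y1 = 147; m = 5; total draws C(8,4) = 70; favorable C(5,2)*C(3,2) = 30; P = 3/7; answer 3/7
Step 3: Y2 = 3/7; threaded value p + q = 10; c = -31; T(2) = 1*(-39) - 2*(-31) = 23; iterating: T(2)=23, T(3)=101, T(4)=55, T(5)=-147, T(6)=-257, T(7)=37, T(8)=551, T(9)=477, T(10)=-625, T(11)=-1579, T(12)=-329, T(13)=2829, T(14)=3487, T(15)=-2171; answer -2171

-2171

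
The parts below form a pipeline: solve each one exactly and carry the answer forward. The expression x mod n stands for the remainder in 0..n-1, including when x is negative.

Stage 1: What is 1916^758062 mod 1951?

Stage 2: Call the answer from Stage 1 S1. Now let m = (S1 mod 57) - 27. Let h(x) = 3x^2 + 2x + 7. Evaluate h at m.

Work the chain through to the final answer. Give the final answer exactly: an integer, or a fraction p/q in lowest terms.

1832

Stage 1: squarings mod 1951: 1916^1=1916, 1916^2=1225, 1916^4=306, 1916^8=1939, 1916^16=144, 1916^32=1226, 1916^64=806, 1916^128=1904, 1916^256=258, 1916^512=230, 1916^1024=223, 1916^2048=954, 1916^4096=950, 1916^8192=1138, 1916^16384=1531, 1916^32768=810, 1916^65536=564, 1916^131072=83, 1916^262144=1036, 1916^524288=246; 1916^758062 = 1916^2 * 1916^4 * 1916^8 * 1916^32 * 1916^256 * 1916^4096 * 1916^32768 * 1916^65536 * 1916^131072 * 1916^524288 = 230 (mod 1951); answer 230
Stage 2: S1 = 230; m = -25; 3*(-25)^2 + 2*(-25)^1 + 7 = (1875) + (-50) + (7) = 1832; answer 1832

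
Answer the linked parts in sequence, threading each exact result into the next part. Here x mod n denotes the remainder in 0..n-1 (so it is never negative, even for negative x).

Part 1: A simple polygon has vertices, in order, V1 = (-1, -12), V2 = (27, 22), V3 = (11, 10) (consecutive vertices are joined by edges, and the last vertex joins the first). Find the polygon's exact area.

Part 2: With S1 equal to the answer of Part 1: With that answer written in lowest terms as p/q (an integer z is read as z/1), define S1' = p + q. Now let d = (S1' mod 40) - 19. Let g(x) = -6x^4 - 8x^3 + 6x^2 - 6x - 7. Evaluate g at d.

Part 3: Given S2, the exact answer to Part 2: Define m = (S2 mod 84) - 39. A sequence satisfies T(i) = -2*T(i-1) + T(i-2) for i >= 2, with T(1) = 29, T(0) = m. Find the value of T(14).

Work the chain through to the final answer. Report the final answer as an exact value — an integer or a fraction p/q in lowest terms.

Part 1: cross terms: (-1*22 - 27*-12)=302, (27*10 - 11*22)=28, (11*-12 - -1*10)=-122; twice the area = |208| = 208; area = 104; answer 104
Part 2: S1 = 104; threaded value p + q = 105; d = 6; -6*(6)^4 - 8*(6)^3 + 6*(6)^2 - 6*(6)^1 - 7 = (-7776) + (-1728) + (216) + (-36) + (-7) = -9331; answer -9331
Part 3: S2 = -9331; m = 38; T(2) = -2*(29) + 1*(38) = -20; iterating: T(2)=-20, T(3)=69, T(4)=-158, T(5)=385, T(6)=-928, T(7)=2241, T(8)=-5410, T(9)=13061, T(10)=-31532, T(11)=76125, T(12)=-183782, T(13)=443689, T(14)=-1071160; answer -1071160

-1071160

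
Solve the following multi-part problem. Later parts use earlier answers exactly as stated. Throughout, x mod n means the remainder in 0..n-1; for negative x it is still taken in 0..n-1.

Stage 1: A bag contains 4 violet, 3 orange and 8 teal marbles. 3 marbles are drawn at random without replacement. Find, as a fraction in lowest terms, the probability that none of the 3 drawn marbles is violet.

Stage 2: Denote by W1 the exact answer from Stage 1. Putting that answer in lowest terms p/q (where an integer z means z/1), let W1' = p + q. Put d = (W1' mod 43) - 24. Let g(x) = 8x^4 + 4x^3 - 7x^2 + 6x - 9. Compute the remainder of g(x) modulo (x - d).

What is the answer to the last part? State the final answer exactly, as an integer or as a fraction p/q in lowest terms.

317007

Stage 1: total draws C(15,3) = 455; favorable C(11,3) = 165; P = 33/91; answer 33/91
Stage 2: W1 = 33/91; threaded value p + q = 124; d = 14; remainder = value at the root: 8*(14)^4 + 4*(14)^3 - 7*(14)^2 + 6*(14)^1 - 9 = (307328) + (10976) + (-1372) + (84) + (-9) = 317007; answer 317007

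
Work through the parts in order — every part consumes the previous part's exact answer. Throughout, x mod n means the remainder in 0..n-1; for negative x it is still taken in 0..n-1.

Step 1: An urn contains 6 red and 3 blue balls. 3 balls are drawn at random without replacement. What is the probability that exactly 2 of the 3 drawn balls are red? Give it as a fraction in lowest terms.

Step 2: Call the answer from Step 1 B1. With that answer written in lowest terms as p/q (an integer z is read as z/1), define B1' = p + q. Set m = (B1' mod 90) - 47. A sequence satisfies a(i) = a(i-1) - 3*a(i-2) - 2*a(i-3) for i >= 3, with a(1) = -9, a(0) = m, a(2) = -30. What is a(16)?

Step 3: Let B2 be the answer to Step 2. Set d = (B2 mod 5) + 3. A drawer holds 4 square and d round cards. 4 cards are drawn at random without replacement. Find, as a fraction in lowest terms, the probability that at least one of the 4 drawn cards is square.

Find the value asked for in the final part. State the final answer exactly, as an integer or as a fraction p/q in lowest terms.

69/70

Step 1: total draws C(9,3) = 84; favorable C(6,2)*C(3,1) = 45; P = 15/28; answer 15/28
Step 2: B1 = 15/28; threaded value p + q = 43; m = -4; a(3) = 1*(-30) - 3*(-9) - 2*(-4) = 5; iterating: a(3)=5, a(4)=113, a(5)=158, a(6)=-191, a(7)=-891, a(8)=-634, a(9)=2421, a(10)=6105, a(11)=110, a(12)=-23047, a(13)=-35587, a(14)=33334, a(15)=186189, a(16)=157361; answer 157361
Step 3: B2 = 157361; d = 4; total draws C(8,4) = 70; complement C(4,4) = 1; favorable 70 - 1 = 69; P = 69/70; answer 69/70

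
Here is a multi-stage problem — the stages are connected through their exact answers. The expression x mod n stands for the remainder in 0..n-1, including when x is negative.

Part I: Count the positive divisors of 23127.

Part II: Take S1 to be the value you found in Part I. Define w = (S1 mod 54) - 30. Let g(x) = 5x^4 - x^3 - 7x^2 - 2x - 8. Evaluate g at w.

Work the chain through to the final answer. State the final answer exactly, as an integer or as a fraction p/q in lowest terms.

1178576

Part I: 23127 = 3 * 13 * 593; number of divisors = (1+1) * (1+1) * (1+1) = 8; answer 8
Part II: S1 = 8; w = -22; 5*(-22)^4 - 1*(-22)^3 - 7*(-22)^2 - 2*(-22)^1 - 8 = (1171280) + (10648) + (-3388) + (44) + (-8) = 1178576; answer 1178576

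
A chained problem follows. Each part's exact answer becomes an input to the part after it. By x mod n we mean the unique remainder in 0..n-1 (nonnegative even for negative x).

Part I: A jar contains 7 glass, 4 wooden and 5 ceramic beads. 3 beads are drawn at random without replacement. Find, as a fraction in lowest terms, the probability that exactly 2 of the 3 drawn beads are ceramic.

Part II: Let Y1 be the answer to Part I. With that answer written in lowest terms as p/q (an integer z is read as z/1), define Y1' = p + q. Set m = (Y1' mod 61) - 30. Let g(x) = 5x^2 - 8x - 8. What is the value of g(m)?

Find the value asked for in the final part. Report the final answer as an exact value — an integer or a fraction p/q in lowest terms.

3064

Part I: total draws C(16,3) = 560; favorable C(5,2)*C(11,1) = 110; P = 11/56; answer 11/56
Part II: Y1 = 11/56; threaded value p + q = 67; m = -24; 5*(-24)^2 - 8*(-24)^1 - 8 = (2880) + (192) + (-8) = 3064; answer 3064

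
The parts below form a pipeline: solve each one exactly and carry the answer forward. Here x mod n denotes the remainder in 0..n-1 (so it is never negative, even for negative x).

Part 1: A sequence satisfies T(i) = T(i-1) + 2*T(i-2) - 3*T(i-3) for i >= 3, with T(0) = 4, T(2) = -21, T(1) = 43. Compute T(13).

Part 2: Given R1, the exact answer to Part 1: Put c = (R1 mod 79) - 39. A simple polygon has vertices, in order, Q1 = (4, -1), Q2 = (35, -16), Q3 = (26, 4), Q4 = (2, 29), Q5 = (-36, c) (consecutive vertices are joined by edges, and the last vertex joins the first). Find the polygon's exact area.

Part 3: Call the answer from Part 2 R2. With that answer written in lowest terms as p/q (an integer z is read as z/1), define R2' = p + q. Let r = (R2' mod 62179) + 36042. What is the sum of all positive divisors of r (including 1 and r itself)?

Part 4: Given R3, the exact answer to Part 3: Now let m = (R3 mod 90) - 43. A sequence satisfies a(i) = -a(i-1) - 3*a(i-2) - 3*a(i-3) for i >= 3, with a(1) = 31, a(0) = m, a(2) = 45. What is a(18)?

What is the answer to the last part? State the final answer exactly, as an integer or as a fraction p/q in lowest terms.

Part 1: T(3) = 1*(-21) + 2*(43) - 3*(4) = 53; iterating: T(3)=53, T(4)=-118, T(5)=51, T(6)=-344, T(7)=112, T(8)=-729, T(9)=527, T(10)=-1267, T(11)=1974, T(12)=-2141, T(13)=5608; answer 5608
Part 2: R1 = 5608; c = 39; cross terms: (4*-16 - 35*-1)=-29, (35*4 - 26*-16)=556, (26*29 - 2*4)=746, (2*39 - -36*29)=1122, (-36*-1 - 4*39)=-120; twice the area = |2275| = 2275; area = 2275/2; answer 2275/2
Part 3: R2 = 2275/2; threaded value p + q = 2277; r = 38319; 38319 = 3 * 53 * 241; sigma = (1 + 3) * (1 + 53) * (1 + 241) = 4 * 54 * 242 = 52272; answer 52272
Part 4: R3 = 52272; m = 29; a(3) = -1*(45) - 3*(31) - 3*(29) = -225; iterating: a(3)=-225, a(4)=-3, a(5)=543, a(6)=141, a(7)=-1761, a(8)=-291, a(9)=5151, a(10)=1005, a(11)=-15585, a(12)=-2883, a(13)=46623, a(14)=8781, a(15)=-140001, a(16)=-26211, a(17)=419871, a(18)=78765; answer 78765

78765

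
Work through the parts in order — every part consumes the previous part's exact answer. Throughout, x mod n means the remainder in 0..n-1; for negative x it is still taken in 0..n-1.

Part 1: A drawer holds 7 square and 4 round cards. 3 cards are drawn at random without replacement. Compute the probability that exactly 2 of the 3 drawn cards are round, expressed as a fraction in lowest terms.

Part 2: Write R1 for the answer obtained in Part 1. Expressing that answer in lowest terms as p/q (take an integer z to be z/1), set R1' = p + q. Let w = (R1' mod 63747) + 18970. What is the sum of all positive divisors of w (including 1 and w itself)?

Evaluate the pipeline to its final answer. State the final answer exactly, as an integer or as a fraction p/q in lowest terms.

Part 1: total draws C(11,3) = 165; favorable C(4,2)*C(7,1) = 42; P = 14/55; answer 14/55
Part 2: R1 = 14/55; threaded value p + q = 69; w = 19039; 19039 = 79 * 241; sigma = (1 + 79) * (1 + 241) = 80 * 242 = 19360; answer 19360

19360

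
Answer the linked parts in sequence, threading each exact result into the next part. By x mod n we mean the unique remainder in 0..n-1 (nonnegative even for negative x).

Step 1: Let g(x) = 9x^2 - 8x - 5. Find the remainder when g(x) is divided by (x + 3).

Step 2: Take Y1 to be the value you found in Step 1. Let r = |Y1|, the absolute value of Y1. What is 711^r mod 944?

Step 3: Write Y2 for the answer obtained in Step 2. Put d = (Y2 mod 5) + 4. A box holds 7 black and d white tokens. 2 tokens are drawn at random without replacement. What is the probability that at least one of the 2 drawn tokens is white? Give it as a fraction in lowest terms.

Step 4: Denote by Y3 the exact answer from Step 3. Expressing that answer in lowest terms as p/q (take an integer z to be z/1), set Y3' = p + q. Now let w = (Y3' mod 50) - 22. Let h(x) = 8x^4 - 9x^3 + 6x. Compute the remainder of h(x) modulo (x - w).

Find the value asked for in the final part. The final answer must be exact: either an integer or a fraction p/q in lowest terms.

Step 1: remainder = value at the root: 9*(-3)^2 - 8*(-3)^1 - 5 = (81) + (24) + (-5) = 100; answer 100
Step 2: Y1 = 100; r = 100; squarings mod 944: 711^1=711, 711^2=481, 711^4=81, 711^8=897, 711^16=321, 711^32=145, 711^64=257; 711^100 = 711^4 * 711^32 * 711^64 = 497 (mod 944); answer 497
Step 3: Y2 = 497; d = 6; total draws C(13,2) = 78; complement C(7,2) = 21; favorable 78 - 21 = 57; P = 19/26; answer 19/26
Step 4: Y3 = 19/26; threaded value p + q = 45; w = 23; remainder = value at the root: 8*(23)^4 - 9*(23)^3 + 6*(23)^1 = (2238728) + (-109503) + (138) = 2129363; answer 2129363

2129363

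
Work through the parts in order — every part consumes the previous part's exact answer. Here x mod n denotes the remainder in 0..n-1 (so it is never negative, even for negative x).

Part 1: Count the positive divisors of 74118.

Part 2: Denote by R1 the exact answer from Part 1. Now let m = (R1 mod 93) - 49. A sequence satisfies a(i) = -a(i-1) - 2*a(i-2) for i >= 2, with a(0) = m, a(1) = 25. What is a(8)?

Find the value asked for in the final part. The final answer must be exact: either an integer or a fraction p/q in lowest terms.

537

Part 1: 74118 = 2 * 3 * 11 * 1123; number of divisors = (1+1) * (1+1) * (1+1) * (1+1) = 16; answer 16
Part 2: R1 = 16; m = -33; a(2) = -1*(25) - 2*(-33) = 41; iterating: a(2)=41, a(3)=-91, a(4)=9, a(5)=173, a(6)=-191, a(7)=-155, a(8)=537; answer 537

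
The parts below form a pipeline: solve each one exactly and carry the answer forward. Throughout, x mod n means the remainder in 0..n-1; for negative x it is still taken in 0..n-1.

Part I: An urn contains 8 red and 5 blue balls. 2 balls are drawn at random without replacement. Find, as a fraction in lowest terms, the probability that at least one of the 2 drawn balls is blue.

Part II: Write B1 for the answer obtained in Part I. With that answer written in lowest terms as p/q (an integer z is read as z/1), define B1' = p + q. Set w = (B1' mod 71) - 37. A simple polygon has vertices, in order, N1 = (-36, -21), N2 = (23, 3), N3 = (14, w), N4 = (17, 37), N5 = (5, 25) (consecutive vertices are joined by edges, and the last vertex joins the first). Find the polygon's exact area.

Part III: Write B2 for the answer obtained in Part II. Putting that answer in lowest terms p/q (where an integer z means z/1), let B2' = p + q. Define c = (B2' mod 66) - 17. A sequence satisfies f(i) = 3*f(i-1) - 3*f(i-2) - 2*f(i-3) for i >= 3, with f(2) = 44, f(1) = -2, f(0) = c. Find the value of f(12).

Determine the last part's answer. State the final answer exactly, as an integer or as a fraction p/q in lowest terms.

75090

Part I: total draws C(13,2) = 78; complement C(8,2) = 28; favorable 78 - 28 = 50; P = 25/39; answer 25/39
Part II: B1 = 25/39; threaded value p + q = 64; w = 27; cross terms: (-36*3 - 23*-21)=375, (23*27 - 14*3)=579, (14*37 - 17*27)=59, (17*25 - 5*37)=240, (5*-21 - -36*25)=795; twice the area = |2048| = 2048; area = 1024; answer 1024
Part III: B2 = 1024; threaded value p + q = 1025; c = 18; f(3) = 3*(44) - 3*(-2) - 2*(18) = 102; iterating: f(3)=102, f(4)=178, f(5)=140, f(6)=-318, f(7)=-1730, f(8)=-4516, f(9)=-7722, f(10)=-6158, f(11)=13724, f(12)=75090; answer 75090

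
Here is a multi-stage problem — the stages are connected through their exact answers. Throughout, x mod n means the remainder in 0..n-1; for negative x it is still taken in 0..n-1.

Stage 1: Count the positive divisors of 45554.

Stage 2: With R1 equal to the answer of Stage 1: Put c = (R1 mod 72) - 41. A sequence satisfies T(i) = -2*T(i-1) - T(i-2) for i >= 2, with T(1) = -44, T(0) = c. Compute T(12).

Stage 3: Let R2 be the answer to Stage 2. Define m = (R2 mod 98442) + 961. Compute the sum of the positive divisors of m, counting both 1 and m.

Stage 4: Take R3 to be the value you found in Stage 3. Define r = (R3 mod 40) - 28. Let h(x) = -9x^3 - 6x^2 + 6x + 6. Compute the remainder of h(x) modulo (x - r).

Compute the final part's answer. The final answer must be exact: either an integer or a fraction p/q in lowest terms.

192702

Stage 1: 45554 = 2 * 22777; number of divisors = (1+1) * (1+1) = 4; answer 4
Stage 2: R1 = 4; c = -37; T(2) = -2*(-44) - 1*(-37) = 125; iterating: T(2)=125, T(3)=-206, T(4)=287, T(5)=-368, T(6)=449, T(7)=-530, T(8)=611, T(9)=-692, T(10)=773, T(11)=-854, T(12)=935; answer 935
Stage 3: R2 = 935; m = 1896; 1896 = 2^3 * 3 * 79; sigma = (1 + 2 + 4 + 8) * (1 + 3) * (1 + 79) = 15 * 4 * 80 = 4800; answer 4800
Stage 4: R3 = 4800; r = -28; remainder = value at the root: -9*(-28)^3 - 6*(-28)^2 + 6*(-28)^1 + 6 = (197568) + (-4704) + (-168) + (6) = 192702; answer 192702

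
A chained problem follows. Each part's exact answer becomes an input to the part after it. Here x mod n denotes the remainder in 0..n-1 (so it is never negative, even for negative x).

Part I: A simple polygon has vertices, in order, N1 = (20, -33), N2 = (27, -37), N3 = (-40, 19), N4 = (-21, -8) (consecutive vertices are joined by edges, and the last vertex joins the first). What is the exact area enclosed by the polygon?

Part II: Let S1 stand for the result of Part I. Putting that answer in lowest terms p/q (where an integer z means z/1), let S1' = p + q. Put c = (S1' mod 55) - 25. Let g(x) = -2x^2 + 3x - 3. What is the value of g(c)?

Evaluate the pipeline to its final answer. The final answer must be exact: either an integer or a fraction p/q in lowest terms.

Part I: cross terms: (20*-37 - 27*-33)=151, (27*19 - -40*-37)=-967, (-40*-8 - -21*19)=719, (-21*-33 - 20*-8)=853; twice the area = |756| = 756; area = 378; answer 378
Part II: S1 = 378; threaded value p + q = 379; c = 24; -2*(24)^2 + 3*(24)^1 - 3 = (-1152) + (72) + (-3) = -1083; answer -1083

-1083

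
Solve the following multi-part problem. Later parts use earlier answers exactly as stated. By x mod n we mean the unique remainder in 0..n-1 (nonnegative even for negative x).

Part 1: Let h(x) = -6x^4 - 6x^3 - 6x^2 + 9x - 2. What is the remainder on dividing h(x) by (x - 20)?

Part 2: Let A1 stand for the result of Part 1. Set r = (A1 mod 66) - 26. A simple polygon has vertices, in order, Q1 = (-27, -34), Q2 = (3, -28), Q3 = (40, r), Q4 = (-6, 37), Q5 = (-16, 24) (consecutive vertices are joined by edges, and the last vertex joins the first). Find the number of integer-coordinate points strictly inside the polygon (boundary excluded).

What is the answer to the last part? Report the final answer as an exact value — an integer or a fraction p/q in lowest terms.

Part 1: remainder = value at the root: -6*(20)^4 - 6*(20)^3 - 6*(20)^2 + 9*(20)^1 - 2 = (-960000) + (-48000) + (-2400) + (180) + (-2) = -1010222; answer -1010222
Part 2: A1 = -1010222; r = 14; cross terms: (-27*-28 - 3*-34)=858, (3*14 - 40*-28)=1162, (40*37 - -6*14)=1564, (-6*24 - -16*37)=448, (-16*-34 - -27*24)=1192; twice the area = |5224| = 5224; area = 2612; boundary points = 6 + 1 + 23 + 1 + 1 = 32; strictly interior points = area - boundary/2 + 1 = 2597; answer 2597

2597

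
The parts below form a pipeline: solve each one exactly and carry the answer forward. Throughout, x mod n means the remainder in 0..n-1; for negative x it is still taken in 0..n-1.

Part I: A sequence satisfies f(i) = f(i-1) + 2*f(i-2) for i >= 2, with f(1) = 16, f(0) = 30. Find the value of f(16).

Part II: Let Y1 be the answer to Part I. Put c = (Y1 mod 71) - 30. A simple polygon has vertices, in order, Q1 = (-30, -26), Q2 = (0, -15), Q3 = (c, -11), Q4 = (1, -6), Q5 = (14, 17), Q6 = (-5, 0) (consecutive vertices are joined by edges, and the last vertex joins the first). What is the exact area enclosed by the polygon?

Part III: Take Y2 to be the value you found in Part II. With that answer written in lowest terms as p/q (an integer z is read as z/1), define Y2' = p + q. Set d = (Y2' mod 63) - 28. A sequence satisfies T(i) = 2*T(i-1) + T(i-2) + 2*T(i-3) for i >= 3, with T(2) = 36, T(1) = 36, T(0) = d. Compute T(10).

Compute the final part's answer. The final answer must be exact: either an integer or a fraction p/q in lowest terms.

Part I: f(2) = 1*(16) + 2*(30) = 76; iterating: f(2)=76, f(3)=108, f(4)=260, f(5)=476, f(6)=996, f(7)=1948, f(8)=3940, f(9)=7836, f(10)=15716, f(11)=31388, f(12)=62820, f(13)=125596, f(14)=251236, f(15)=502428, f(16)=1004900; answer 1004900
Part II: Y1 = 1004900; c = 7; cross terms: (-30*-15 - 0*-26)=450, (0*-11 - 7*-15)=105, (7*-6 - 1*-11)=-31, (1*17 - 14*-6)=101, (14*0 - -5*17)=85, (-5*-26 - -30*0)=130; twice the area = |840| = 840; area = 420; answer 420
Part III: Y2 = 420; threaded value p + q = 421; d = 15; T(3) = 2*(36) + 1*(36) + 2*(15) = 138; iterating: T(3)=138, T(4)=384, T(5)=978, T(6)=2616, T(7)=6978, T(8)=18528, T(9)=49266, T(10)=131016; answer 131016

131016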